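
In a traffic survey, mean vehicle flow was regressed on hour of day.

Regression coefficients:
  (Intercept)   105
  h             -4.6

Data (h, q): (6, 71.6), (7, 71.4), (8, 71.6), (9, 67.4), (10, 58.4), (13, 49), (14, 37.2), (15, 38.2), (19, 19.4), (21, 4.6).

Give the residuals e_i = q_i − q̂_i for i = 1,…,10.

h=6: q̂ = 105 − 4.6·6 = 77.4; e = 71.6 − 77.4 = -5.8
h=7: q̂ = 105 − 4.6·7 = 72.8; e = 71.4 − 72.8 = -1.4
h=8: q̂ = 105 − 4.6·8 = 68.2; e = 71.6 − 68.2 = 3.4
h=9: q̂ = 105 − 4.6·9 = 63.6; e = 67.4 − 63.6 = 3.8
h=10: q̂ = 105 − 4.6·10 = 59; e = 58.4 − 59 = -0.6
h=13: q̂ = 105 − 4.6·13 = 45.2; e = 49 − 45.2 = 3.8
h=14: q̂ = 105 − 4.6·14 = 40.6; e = 37.2 − 40.6 = -3.4
h=15: q̂ = 105 − 4.6·15 = 36; e = 38.2 − 36 = 2.2
h=19: q̂ = 105 − 4.6·19 = 17.6; e = 19.4 − 17.6 = 1.8
h=21: q̂ = 105 − 4.6·21 = 8.4; e = 4.6 − 8.4 = -3.8

-5.8, -1.4, 3.4, 3.8, -0.6, 3.8, -3.4, 2.2, 1.8, -3.8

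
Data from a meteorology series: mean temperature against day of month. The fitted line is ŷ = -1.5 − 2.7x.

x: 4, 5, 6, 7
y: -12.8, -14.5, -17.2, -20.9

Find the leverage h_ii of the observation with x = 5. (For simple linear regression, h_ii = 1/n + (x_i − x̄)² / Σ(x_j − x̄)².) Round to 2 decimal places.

h = 0.30

x̄ = (4 + 5 + 6 + 7)/4 = 5.5
Σ(x − x̄)² = 2.25 + 0.25 + 0.25 + 2.25 = 5
h = 1/4 + (-0.5)²/5 = 0.25 + 0.05 = 0.30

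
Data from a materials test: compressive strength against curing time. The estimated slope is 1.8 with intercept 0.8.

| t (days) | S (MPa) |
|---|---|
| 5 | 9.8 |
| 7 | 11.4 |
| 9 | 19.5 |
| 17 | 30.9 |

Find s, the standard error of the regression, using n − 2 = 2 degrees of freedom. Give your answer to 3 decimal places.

t=5: Ŝ = 0.8 + 1.8·5 = 9.8; r = 9.8 − 9.8 = 0
t=7: Ŝ = 0.8 + 1.8·7 = 13.4; r = 11.4 − 13.4 = -2
t=9: Ŝ = 0.8 + 1.8·9 = 17; r = 19.5 − 17 = 2.5
t=17: Ŝ = 0.8 + 1.8·17 = 31.4; r = 30.9 − 31.4 = -0.5
SSE = 0 + 4 + 6.25 + 0.25 = 10.5
s = √(10.5/2) = √5.25 ≈ 2.291

s = 2.291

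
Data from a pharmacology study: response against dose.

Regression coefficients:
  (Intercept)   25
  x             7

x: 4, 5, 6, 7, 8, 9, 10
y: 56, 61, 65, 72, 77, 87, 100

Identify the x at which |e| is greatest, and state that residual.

x = 10, e = 5

x=4: ŷ = 25 + 7·4 = 53; e = 56 − 53 = 3
x=5: ŷ = 25 + 7·5 = 60; e = 61 − 60 = 1
x=6: ŷ = 25 + 7·6 = 67; e = 65 − 67 = -2
x=7: ŷ = 25 + 7·7 = 74; e = 72 − 74 = -2
x=8: ŷ = 25 + 7·8 = 81; e = 77 − 81 = -4
x=9: ŷ = 25 + 7·9 = 88; e = 87 − 88 = -1
x=10: ŷ = 25 + 7·10 = 95; e = 100 − 95 = 5
Largest |e| is 5 at x = 10, residual 5.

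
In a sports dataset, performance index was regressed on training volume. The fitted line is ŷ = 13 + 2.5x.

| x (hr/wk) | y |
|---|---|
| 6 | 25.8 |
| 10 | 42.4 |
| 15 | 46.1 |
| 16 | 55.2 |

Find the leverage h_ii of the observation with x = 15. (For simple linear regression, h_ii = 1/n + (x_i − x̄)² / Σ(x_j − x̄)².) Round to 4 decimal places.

x̄ = (6 + 10 + 15 + 16)/4 = 11.75
Σ(x − x̄)² = 33.0625 + 3.0625 + 10.5625 + 18.0625 = 64.75
h = 1/4 + (3.25)²/64.75 = 0.25 + 0.163127 = 0.4131

h = 0.4131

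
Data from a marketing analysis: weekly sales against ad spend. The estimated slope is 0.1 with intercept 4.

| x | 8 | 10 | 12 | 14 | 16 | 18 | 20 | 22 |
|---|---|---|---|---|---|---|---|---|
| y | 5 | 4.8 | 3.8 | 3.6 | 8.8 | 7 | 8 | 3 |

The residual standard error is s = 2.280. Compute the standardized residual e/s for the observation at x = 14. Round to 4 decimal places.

-0.7895

ŷ = 4 + 0.1·14 = 5.4
e = 3.6 − 5.4 = -1.8
e/s = -1.8 / 2.280 = -0.7895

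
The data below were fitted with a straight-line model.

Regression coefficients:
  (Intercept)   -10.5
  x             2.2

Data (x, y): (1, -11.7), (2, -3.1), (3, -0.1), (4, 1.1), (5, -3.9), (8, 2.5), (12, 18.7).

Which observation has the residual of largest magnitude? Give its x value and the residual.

x = 8, r = -4.6

x=1: ŷ = -10.5 + 2.2·1 = -8.3; r = -11.7 − (-8.3) = -3.4
x=2: ŷ = -10.5 + 2.2·2 = -6.1; r = -3.1 − (-6.1) = 3
x=3: ŷ = -10.5 + 2.2·3 = -3.9; r = -0.1 − (-3.9) = 3.8
x=4: ŷ = -10.5 + 2.2·4 = -1.7; r = 1.1 − (-1.7) = 2.8
x=5: ŷ = -10.5 + 2.2·5 = 0.5; r = -3.9 − 0.5 = -4.4
x=8: ŷ = -10.5 + 2.2·8 = 7.1; r = 2.5 − 7.1 = -4.6
x=12: ŷ = -10.5 + 2.2·12 = 15.9; r = 18.7 − 15.9 = 2.8
Largest |r| is 4.6 at x = 8, residual -4.6.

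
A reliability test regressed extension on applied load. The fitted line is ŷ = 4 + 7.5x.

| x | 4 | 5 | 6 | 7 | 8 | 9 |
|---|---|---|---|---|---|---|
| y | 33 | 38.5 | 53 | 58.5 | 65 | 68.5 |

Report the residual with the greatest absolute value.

x=4: ŷ = 4 + 7.5·4 = 34; r = 33 − 34 = -1
x=5: ŷ = 4 + 7.5·5 = 41.5; r = 38.5 − 41.5 = -3
x=6: ŷ = 4 + 7.5·6 = 49; r = 53 − 49 = 4
x=7: ŷ = 4 + 7.5·7 = 56.5; r = 58.5 − 56.5 = 2
x=8: ŷ = 4 + 7.5·8 = 64; r = 65 − 64 = 1
x=9: ŷ = 4 + 7.5·9 = 71.5; r = 68.5 − 71.5 = -3
Largest |r| is 4 at x = 6, residual 4.

r = 4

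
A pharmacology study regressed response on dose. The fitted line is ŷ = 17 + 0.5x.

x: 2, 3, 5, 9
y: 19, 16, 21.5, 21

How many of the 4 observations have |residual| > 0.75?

3

x=2: ŷ = 17 + 0.5·2 = 18; e = 19 − 18 = 1
x=3: ŷ = 17 + 0.5·3 = 18.5; e = 16 − 18.5 = -2.5
x=5: ŷ = 17 + 0.5·5 = 19.5; e = 21.5 − 19.5 = 2
x=9: ŷ = 17 + 0.5·9 = 21.5; e = 21 − 21.5 = -0.5
|e| > 0.75: x=2 (|e|=1), x=3 (|e|=2.5), x=5 (|e|=2) → 3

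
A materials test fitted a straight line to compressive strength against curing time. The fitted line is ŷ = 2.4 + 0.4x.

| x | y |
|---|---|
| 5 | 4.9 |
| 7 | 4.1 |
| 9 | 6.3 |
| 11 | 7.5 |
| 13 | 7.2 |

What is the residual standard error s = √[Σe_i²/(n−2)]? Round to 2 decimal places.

s = 0.86

x=5: ŷ = 2.4 + 0.4·5 = 4.4; e = 4.9 − 4.4 = 0.5
x=7: ŷ = 2.4 + 0.4·7 = 5.2; e = 4.1 − 5.2 = -1.1
x=9: ŷ = 2.4 + 0.4·9 = 6; e = 6.3 − 6 = 0.3
x=11: ŷ = 2.4 + 0.4·11 = 6.8; e = 7.5 − 6.8 = 0.7
x=13: ŷ = 2.4 + 0.4·13 = 7.6; e = 7.2 − 7.6 = -0.4
SSE = 0.25 + 1.21 + 0.09 + 0.49 + 0.16 = 2.2
s = √(2.2/3) = √0.733333 ≈ 0.86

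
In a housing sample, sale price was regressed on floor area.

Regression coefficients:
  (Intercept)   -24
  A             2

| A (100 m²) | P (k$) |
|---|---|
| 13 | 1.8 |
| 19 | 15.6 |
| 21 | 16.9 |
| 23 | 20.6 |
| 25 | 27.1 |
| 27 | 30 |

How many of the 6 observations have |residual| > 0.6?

4

A=13: ŷ = -24 + 2·13 = 2; r = 1.8 − 2 = -0.2
A=19: ŷ = -24 + 2·19 = 14; r = 15.6 − 14 = 1.6
A=21: ŷ = -24 + 2·21 = 18; r = 16.9 − 18 = -1.1
A=23: ŷ = -24 + 2·23 = 22; r = 20.6 − 22 = -1.4
A=25: ŷ = -24 + 2·25 = 26; r = 27.1 − 26 = 1.1
A=27: ŷ = -24 + 2·27 = 30; r = 30 − 30 = 0
|r| > 0.6: A=19 (|r|=1.6), A=21 (|r|=1.1), A=23 (|r|=1.4), A=25 (|r|=1.1) → 4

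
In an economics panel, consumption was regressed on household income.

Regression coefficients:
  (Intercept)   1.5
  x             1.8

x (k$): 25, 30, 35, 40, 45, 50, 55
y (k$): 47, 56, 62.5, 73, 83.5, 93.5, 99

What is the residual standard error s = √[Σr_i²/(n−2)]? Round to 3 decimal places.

s = 1.549

x=25: ŷ = 1.5 + 1.8·25 = 46.5; r = 47 − 46.5 = 0.5
x=30: ŷ = 1.5 + 1.8·30 = 55.5; r = 56 − 55.5 = 0.5
x=35: ŷ = 1.5 + 1.8·35 = 64.5; r = 62.5 − 64.5 = -2
x=40: ŷ = 1.5 + 1.8·40 = 73.5; r = 73 − 73.5 = -0.5
x=45: ŷ = 1.5 + 1.8·45 = 82.5; r = 83.5 − 82.5 = 1
x=50: ŷ = 1.5 + 1.8·50 = 91.5; r = 93.5 − 91.5 = 2
x=55: ŷ = 1.5 + 1.8·55 = 100.5; r = 99 − 100.5 = -1.5
SSE = 0.25 + 0.25 + 4 + 0.25 + 1 + 4 + 2.25 = 12
s = √(12/5) = √2.4 ≈ 1.549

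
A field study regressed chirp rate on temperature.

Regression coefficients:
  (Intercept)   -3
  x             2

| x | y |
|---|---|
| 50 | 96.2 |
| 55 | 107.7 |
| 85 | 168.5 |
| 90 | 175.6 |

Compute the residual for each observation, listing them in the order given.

-0.8, 0.7, 1.5, -1.4

x=50: ŷ = -3 + 2·50 = 97; e = 96.2 − 97 = -0.8
x=55: ŷ = -3 + 2·55 = 107; e = 107.7 − 107 = 0.7
x=85: ŷ = -3 + 2·85 = 167; e = 168.5 − 167 = 1.5
x=90: ŷ = -3 + 2·90 = 177; e = 175.6 − 177 = -1.4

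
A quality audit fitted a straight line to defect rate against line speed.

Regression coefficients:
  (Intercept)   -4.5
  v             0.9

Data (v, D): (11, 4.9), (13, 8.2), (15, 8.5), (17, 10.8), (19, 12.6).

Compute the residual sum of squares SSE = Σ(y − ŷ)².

SSE = 1.5

v=11: ŷ = -4.5 + 0.9·11 = 5.4; r = 4.9 − 5.4 = -0.5
v=13: ŷ = -4.5 + 0.9·13 = 7.2; r = 8.2 − 7.2 = 1
v=15: ŷ = -4.5 + 0.9·15 = 9; r = 8.5 − 9 = -0.5
v=17: ŷ = -4.5 + 0.9·17 = 10.8; r = 10.8 − 10.8 = 0
v=19: ŷ = -4.5 + 0.9·19 = 12.6; r = 12.6 − 12.6 = 0
SSE = 0.25 + 1 + 0.25 + 0 + 0 = 1.5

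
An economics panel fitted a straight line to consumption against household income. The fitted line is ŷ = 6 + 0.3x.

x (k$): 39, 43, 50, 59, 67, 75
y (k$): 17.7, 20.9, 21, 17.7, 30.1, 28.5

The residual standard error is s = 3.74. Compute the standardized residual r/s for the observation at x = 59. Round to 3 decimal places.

ŷ = 6 + 0.3·59 = 23.7
r = 17.7 − 23.7 = -6
r/s = -6 / 3.74 = -1.604

-1.604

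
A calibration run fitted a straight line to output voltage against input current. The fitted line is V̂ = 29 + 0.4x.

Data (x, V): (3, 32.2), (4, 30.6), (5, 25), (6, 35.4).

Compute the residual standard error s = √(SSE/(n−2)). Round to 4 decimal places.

x=3: V̂ = 29 + 0.4·3 = 30.2; r = 32.2 − 30.2 = 2
x=4: V̂ = 29 + 0.4·4 = 30.6; r = 30.6 − 30.6 = 0
x=5: V̂ = 29 + 0.4·5 = 31; r = 25 − 31 = -6
x=6: V̂ = 29 + 0.4·6 = 31.4; r = 35.4 − 31.4 = 4
SSE = 4 + 0 + 36 + 16 = 56
s = √(56/2) = √28 ≈ 5.2915

s = 5.2915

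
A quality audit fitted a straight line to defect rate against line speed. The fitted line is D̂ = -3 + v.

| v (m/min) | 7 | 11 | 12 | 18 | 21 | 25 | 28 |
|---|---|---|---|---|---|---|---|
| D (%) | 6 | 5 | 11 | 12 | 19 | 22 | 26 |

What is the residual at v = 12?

D̂ = -3 + 12 = 9
r = 11 − 9 = 2

r = 2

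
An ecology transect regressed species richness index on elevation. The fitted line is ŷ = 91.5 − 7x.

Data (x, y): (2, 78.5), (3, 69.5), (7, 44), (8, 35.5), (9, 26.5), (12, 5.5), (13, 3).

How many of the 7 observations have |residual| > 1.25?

4

x=2: ŷ = 91.5 − 7·2 = 77.5; r = 78.5 − 77.5 = 1
x=3: ŷ = 91.5 − 7·3 = 70.5; r = 69.5 − 70.5 = -1
x=7: ŷ = 91.5 − 7·7 = 42.5; r = 44 − 42.5 = 1.5
x=8: ŷ = 91.5 − 7·8 = 35.5; r = 35.5 − 35.5 = 0
x=9: ŷ = 91.5 − 7·9 = 28.5; r = 26.5 − 28.5 = -2
x=12: ŷ = 91.5 − 7·12 = 7.5; r = 5.5 − 7.5 = -2
x=13: ŷ = 91.5 − 7·13 = 0.5; r = 3 − 0.5 = 2.5
|r| > 1.25: x=7 (|r|=1.5), x=9 (|r|=2), x=12 (|r|=2), x=13 (|r|=2.5) → 4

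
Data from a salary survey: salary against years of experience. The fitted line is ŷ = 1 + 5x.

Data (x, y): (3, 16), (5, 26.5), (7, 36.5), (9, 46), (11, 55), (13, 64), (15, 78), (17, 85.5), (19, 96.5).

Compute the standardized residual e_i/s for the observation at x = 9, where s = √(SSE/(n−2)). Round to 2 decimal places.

x=3: ŷ = 1 + 5·3 = 16; e = 16 − 16 = 0
x=5: ŷ = 1 + 5·5 = 26; e = 26.5 − 26 = 0.5
x=7: ŷ = 1 + 5·7 = 36; e = 36.5 − 36 = 0.5
x=9: ŷ = 1 + 5·9 = 46; e = 46 − 46 = 0
x=11: ŷ = 1 + 5·11 = 56; e = 55 − 56 = -1
x=13: ŷ = 1 + 5·13 = 66; e = 64 − 66 = -2
x=15: ŷ = 1 + 5·15 = 76; e = 78 − 76 = 2
x=17: ŷ = 1 + 5·17 = 86; e = 85.5 − 86 = -0.5
x=19: ŷ = 1 + 5·19 = 96; e = 96.5 − 96 = 0.5
SSE = 0 + 0.25 + 0.25 + 0 + 1 + 4 + 4 + 0.25 + 0.25 = 10
s = √(10/7) = 1.19523
e/s = 0 / 1.19523 = 0.00

0.00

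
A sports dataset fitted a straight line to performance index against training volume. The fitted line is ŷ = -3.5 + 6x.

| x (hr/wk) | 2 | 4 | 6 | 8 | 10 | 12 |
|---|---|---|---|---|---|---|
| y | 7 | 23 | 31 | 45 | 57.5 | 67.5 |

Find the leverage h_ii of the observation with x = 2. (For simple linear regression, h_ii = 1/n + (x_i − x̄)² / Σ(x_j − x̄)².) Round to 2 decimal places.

x̄ = (2 + 4 + 6 + 8 + 10 + 12)/6 = 7
Σ(x − x̄)² = 25 + 9 + 1 + 1 + 9 + 25 = 70
h = 1/6 + (-5)²/70 = 0.166667 + 0.357143 = 0.52

h = 0.52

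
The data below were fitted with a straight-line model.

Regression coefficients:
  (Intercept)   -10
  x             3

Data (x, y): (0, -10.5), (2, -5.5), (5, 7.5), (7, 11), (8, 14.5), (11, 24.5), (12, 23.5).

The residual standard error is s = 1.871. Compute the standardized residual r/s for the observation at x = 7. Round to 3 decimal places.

ŷ = -10 + 3·7 = 11
r = 11 − 11 = 0
r/s = 0 / 1.871 = 0.000

0.000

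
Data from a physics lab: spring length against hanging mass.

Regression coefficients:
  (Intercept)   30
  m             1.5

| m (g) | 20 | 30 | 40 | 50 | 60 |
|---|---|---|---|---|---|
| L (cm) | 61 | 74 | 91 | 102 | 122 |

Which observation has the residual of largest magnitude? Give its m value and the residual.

m=20: ŷ = 30 + 1.5·20 = 60; r = 61 − 60 = 1
m=30: ŷ = 30 + 1.5·30 = 75; r = 74 − 75 = -1
m=40: ŷ = 30 + 1.5·40 = 90; r = 91 − 90 = 1
m=50: ŷ = 30 + 1.5·50 = 105; r = 102 − 105 = -3
m=60: ŷ = 30 + 1.5·60 = 120; r = 122 − 120 = 2
Largest |r| is 3 at m = 50, residual -3.

m = 50, r = -3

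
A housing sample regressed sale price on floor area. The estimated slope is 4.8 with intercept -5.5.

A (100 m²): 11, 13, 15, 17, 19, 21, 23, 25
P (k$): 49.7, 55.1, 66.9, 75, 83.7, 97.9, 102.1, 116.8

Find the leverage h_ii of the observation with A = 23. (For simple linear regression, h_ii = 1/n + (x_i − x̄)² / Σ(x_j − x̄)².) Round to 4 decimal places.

Ā = (11 + 13 + 15 + 17 + 19 + 21 + 23 + 25)/8 = 18
Σ(A − Ā)² = 49 + 25 + 9 + 1 + 1 + 9 + 25 + 49 = 168
h = 1/8 + (5)²/168 = 0.125 + 0.14881 = 0.2738

h = 0.2738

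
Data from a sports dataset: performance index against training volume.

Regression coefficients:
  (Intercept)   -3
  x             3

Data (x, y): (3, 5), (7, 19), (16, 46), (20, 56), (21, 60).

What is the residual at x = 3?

ŷ = -3 + 3·3 = 6
r = 5 − 6 = -1

r = -1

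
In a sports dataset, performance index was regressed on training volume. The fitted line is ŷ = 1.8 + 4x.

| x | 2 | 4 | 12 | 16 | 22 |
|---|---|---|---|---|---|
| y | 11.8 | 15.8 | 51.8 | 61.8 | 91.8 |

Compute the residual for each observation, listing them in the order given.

2, -2, 2, -4, 2

x=2: ŷ = 1.8 + 4·2 = 9.8; r = 11.8 − 9.8 = 2
x=4: ŷ = 1.8 + 4·4 = 17.8; r = 15.8 − 17.8 = -2
x=12: ŷ = 1.8 + 4·12 = 49.8; r = 51.8 − 49.8 = 2
x=16: ŷ = 1.8 + 4·16 = 65.8; r = 61.8 − 65.8 = -4
x=22: ŷ = 1.8 + 4·22 = 89.8; r = 91.8 − 89.8 = 2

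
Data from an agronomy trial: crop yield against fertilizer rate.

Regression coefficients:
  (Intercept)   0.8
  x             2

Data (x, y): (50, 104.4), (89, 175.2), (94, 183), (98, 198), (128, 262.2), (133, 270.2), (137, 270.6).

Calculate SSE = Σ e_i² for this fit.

x=50: ŷ = 0.8 + 2·50 = 100.8; e = 104.4 − 100.8 = 3.6
x=89: ŷ = 0.8 + 2·89 = 178.8; e = 175.2 − 178.8 = -3.6
x=94: ŷ = 0.8 + 2·94 = 188.8; e = 183 − 188.8 = -5.8
x=98: ŷ = 0.8 + 2·98 = 196.8; e = 198 − 196.8 = 1.2
x=128: ŷ = 0.8 + 2·128 = 256.8; e = 262.2 − 256.8 = 5.4
x=133: ŷ = 0.8 + 2·133 = 266.8; e = 270.2 − 266.8 = 3.4
x=137: ŷ = 0.8 + 2·137 = 274.8; e = 270.6 − 274.8 = -4.2
SSE = 12.96 + 12.96 + 33.64 + 1.44 + 29.16 + 11.56 + 17.64 = 119.36

SSE = 119.36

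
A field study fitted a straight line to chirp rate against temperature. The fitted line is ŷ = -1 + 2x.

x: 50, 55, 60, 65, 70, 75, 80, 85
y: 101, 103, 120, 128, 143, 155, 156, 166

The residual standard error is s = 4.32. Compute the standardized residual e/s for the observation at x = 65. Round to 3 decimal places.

ŷ = -1 + 2·65 = 129
e = 128 − 129 = -1
e/s = -1 / 4.32 = -0.231

-0.231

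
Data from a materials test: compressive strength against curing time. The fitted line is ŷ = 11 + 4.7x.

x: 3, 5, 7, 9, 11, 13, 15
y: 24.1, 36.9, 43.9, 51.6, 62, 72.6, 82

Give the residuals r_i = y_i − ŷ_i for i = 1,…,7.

-1, 2.4, 0, -1.7, -0.7, 0.5, 0.5

x=3: ŷ = 11 + 4.7·3 = 25.1; r = 24.1 − 25.1 = -1
x=5: ŷ = 11 + 4.7·5 = 34.5; r = 36.9 − 34.5 = 2.4
x=7: ŷ = 11 + 4.7·7 = 43.9; r = 43.9 − 43.9 = 0
x=9: ŷ = 11 + 4.7·9 = 53.3; r = 51.6 − 53.3 = -1.7
x=11: ŷ = 11 + 4.7·11 = 62.7; r = 62 − 62.7 = -0.7
x=13: ŷ = 11 + 4.7·13 = 72.1; r = 72.6 − 72.1 = 0.5
x=15: ŷ = 11 + 4.7·15 = 81.5; r = 82 − 81.5 = 0.5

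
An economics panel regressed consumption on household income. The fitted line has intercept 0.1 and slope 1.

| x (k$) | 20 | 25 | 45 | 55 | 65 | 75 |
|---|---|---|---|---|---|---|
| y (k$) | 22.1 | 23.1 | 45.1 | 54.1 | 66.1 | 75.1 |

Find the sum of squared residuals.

x=20: ŷ = 0.1 + 20 = 20.1; r = 22.1 − 20.1 = 2
x=25: ŷ = 0.1 + 25 = 25.1; r = 23.1 − 25.1 = -2
x=45: ŷ = 0.1 + 45 = 45.1; r = 45.1 − 45.1 = 0
x=55: ŷ = 0.1 + 55 = 55.1; r = 54.1 − 55.1 = -1
x=65: ŷ = 0.1 + 65 = 65.1; r = 66.1 − 65.1 = 1
x=75: ŷ = 0.1 + 75 = 75.1; r = 75.1 − 75.1 = 0
SSE = 4 + 4 + 0 + 1 + 1 + 0 = 10

SSE = 10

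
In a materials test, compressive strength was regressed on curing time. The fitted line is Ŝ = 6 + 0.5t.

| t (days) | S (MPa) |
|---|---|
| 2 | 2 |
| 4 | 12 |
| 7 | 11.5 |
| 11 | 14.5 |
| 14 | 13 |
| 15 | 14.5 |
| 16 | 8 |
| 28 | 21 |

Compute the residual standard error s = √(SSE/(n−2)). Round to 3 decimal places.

s = 3.916

t=2: Ŝ = 6 + 0.5·2 = 7; r = 2 − 7 = -5
t=4: Ŝ = 6 + 0.5·4 = 8; r = 12 − 8 = 4
t=7: Ŝ = 6 + 0.5·7 = 9.5; r = 11.5 − 9.5 = 2
t=11: Ŝ = 6 + 0.5·11 = 11.5; r = 14.5 − 11.5 = 3
t=14: Ŝ = 6 + 0.5·14 = 13; r = 13 − 13 = 0
t=15: Ŝ = 6 + 0.5·15 = 13.5; r = 14.5 − 13.5 = 1
t=16: Ŝ = 6 + 0.5·16 = 14; r = 8 − 14 = -6
t=28: Ŝ = 6 + 0.5·28 = 20; r = 21 − 20 = 1
SSE = 25 + 16 + 4 + 9 + 0 + 1 + 36 + 1 = 92
s = √(92/6) = √15.3333 ≈ 3.916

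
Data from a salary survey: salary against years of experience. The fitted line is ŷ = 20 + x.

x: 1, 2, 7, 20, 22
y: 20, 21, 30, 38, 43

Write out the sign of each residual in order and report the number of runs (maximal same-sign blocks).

4 runs

x=1: ŷ = 20 + 1 = 21; r = 20 − 21 = -1
x=2: ŷ = 20 + 2 = 22; r = 21 − 22 = -1
x=7: ŷ = 20 + 7 = 27; r = 30 − 27 = 3
x=20: ŷ = 20 + 20 = 40; r = 38 − 40 = -2
x=22: ŷ = 20 + 22 = 42; r = 43 − 42 = 1
Signs: − − + − +
Runs: −×2, +×1, −×1, +×1 → 4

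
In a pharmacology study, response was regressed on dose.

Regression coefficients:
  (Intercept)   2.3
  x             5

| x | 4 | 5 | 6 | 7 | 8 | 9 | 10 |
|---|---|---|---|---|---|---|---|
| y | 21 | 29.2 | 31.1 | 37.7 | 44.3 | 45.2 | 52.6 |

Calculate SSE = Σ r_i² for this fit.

SSE = 15.4

x=4: ŷ = 2.3 + 5·4 = 22.3; r = 21 − 22.3 = -1.3
x=5: ŷ = 2.3 + 5·5 = 27.3; r = 29.2 − 27.3 = 1.9
x=6: ŷ = 2.3 + 5·6 = 32.3; r = 31.1 − 32.3 = -1.2
x=7: ŷ = 2.3 + 5·7 = 37.3; r = 37.7 − 37.3 = 0.4
x=8: ŷ = 2.3 + 5·8 = 42.3; r = 44.3 − 42.3 = 2
x=9: ŷ = 2.3 + 5·9 = 47.3; r = 45.2 − 47.3 = -2.1
x=10: ŷ = 2.3 + 5·10 = 52.3; r = 52.6 − 52.3 = 0.3
SSE = 1.69 + 3.61 + 1.44 + 0.16 + 4 + 4.41 + 0.09 = 15.4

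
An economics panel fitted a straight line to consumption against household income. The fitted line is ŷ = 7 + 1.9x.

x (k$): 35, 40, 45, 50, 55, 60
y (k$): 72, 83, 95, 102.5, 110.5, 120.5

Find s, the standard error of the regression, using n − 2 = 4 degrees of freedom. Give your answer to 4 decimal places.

s = 1.5811

x=35: ŷ = 7 + 1.9·35 = 73.5; r = 72 − 73.5 = -1.5
x=40: ŷ = 7 + 1.9·40 = 83; r = 83 − 83 = 0
x=45: ŷ = 7 + 1.9·45 = 92.5; r = 95 − 92.5 = 2.5
x=50: ŷ = 7 + 1.9·50 = 102; r = 102.5 − 102 = 0.5
x=55: ŷ = 7 + 1.9·55 = 111.5; r = 110.5 − 111.5 = -1
x=60: ŷ = 7 + 1.9·60 = 121; r = 120.5 − 121 = -0.5
SSE = 2.25 + 0 + 6.25 + 0.25 + 1 + 0.25 = 10
s = √(10/4) = √2.5 ≈ 1.5811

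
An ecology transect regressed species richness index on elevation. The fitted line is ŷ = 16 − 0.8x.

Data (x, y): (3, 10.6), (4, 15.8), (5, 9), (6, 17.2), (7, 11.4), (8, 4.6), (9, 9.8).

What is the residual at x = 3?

ŷ = 16 − 0.8·3 = 13.6
r = 10.6 − 13.6 = -3

r = -3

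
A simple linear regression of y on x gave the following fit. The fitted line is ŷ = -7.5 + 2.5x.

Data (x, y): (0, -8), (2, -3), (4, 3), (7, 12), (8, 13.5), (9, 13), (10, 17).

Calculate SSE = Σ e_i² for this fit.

x=0: ŷ = -7.5 + 2.5·0 = -7.5; e = -8 − (-7.5) = -0.5
x=2: ŷ = -7.5 + 2.5·2 = -2.5; e = -3 − (-2.5) = -0.5
x=4: ŷ = -7.5 + 2.5·4 = 2.5; e = 3 − 2.5 = 0.5
x=7: ŷ = -7.5 + 2.5·7 = 10; e = 12 − 10 = 2
x=8: ŷ = -7.5 + 2.5·8 = 12.5; e = 13.5 − 12.5 = 1
x=9: ŷ = -7.5 + 2.5·9 = 15; e = 13 − 15 = -2
x=10: ŷ = -7.5 + 2.5·10 = 17.5; e = 17 − 17.5 = -0.5
SSE = 0.25 + 0.25 + 0.25 + 4 + 1 + 4 + 0.25 = 10

SSE = 10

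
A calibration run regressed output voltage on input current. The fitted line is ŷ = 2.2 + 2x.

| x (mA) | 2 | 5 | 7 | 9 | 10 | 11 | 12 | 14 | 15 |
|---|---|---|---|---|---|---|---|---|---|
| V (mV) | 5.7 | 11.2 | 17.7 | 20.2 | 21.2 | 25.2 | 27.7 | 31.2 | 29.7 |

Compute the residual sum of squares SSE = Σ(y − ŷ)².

x=2: ŷ = 2.2 + 2·2 = 6.2; r = 5.7 − 6.2 = -0.5
x=5: ŷ = 2.2 + 2·5 = 12.2; r = 11.2 − 12.2 = -1
x=7: ŷ = 2.2 + 2·7 = 16.2; r = 17.7 − 16.2 = 1.5
x=9: ŷ = 2.2 + 2·9 = 20.2; r = 20.2 − 20.2 = 0
x=10: ŷ = 2.2 + 2·10 = 22.2; r = 21.2 − 22.2 = -1
x=11: ŷ = 2.2 + 2·11 = 24.2; r = 25.2 − 24.2 = 1
x=12: ŷ = 2.2 + 2·12 = 26.2; r = 27.7 − 26.2 = 1.5
x=14: ŷ = 2.2 + 2·14 = 30.2; r = 31.2 − 30.2 = 1
x=15: ŷ = 2.2 + 2·15 = 32.2; r = 29.7 − 32.2 = -2.5
SSE = 0.25 + 1 + 2.25 + 0 + 1 + 1 + 2.25 + 1 + 6.25 = 15

SSE = 15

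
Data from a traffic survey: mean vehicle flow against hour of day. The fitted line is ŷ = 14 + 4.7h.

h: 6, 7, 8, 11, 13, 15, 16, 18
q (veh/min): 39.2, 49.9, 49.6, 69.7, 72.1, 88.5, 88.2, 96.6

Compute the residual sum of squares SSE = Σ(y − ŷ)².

h=6: ŷ = 14 + 4.7·6 = 42.2; e = 39.2 − 42.2 = -3
h=7: ŷ = 14 + 4.7·7 = 46.9; e = 49.9 − 46.9 = 3
h=8: ŷ = 14 + 4.7·8 = 51.6; e = 49.6 − 51.6 = -2
h=11: ŷ = 14 + 4.7·11 = 65.7; e = 69.7 − 65.7 = 4
h=13: ŷ = 14 + 4.7·13 = 75.1; e = 72.1 − 75.1 = -3
h=15: ŷ = 14 + 4.7·15 = 84.5; e = 88.5 − 84.5 = 4
h=16: ŷ = 14 + 4.7·16 = 89.2; e = 88.2 − 89.2 = -1
h=18: ŷ = 14 + 4.7·18 = 98.6; e = 96.6 − 98.6 = -2
SSE = 9 + 9 + 4 + 16 + 9 + 16 + 1 + 4 = 68

SSE = 68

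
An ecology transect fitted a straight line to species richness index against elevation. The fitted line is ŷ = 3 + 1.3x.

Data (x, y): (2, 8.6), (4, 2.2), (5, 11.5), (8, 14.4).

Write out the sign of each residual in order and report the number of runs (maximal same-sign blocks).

3 runs

x=2: ŷ = 3 + 1.3·2 = 5.6; r = 8.6 − 5.6 = 3
x=4: ŷ = 3 + 1.3·4 = 8.2; r = 2.2 − 8.2 = -6
x=5: ŷ = 3 + 1.3·5 = 9.5; r = 11.5 − 9.5 = 2
x=8: ŷ = 3 + 1.3·8 = 13.4; r = 14.4 − 13.4 = 1
Signs: + − + +
Runs: +×1, −×1, +×2 → 3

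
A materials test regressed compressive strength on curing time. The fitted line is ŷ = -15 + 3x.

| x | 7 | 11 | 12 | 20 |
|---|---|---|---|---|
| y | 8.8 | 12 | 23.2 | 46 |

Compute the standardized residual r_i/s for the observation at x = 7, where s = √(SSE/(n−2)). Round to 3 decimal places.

x=7: ŷ = -15 + 3·7 = 6; r = 8.8 − 6 = 2.8
x=11: ŷ = -15 + 3·11 = 18; r = 12 − 18 = -6
x=12: ŷ = -15 + 3·12 = 21; r = 23.2 − 21 = 2.2
x=20: ŷ = -15 + 3·20 = 45; r = 46 − 45 = 1
SSE = 7.84 + 36 + 4.84 + 1 = 49.68
s = √(49.68/2) = 4.98397
r/s = 2.8 / 4.98397 = 0.562

0.562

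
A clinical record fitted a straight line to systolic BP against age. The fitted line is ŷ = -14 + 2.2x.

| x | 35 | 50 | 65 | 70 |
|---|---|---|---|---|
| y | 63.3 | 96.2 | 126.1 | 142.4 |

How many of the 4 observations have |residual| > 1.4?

x=35: ŷ = -14 + 2.2·35 = 63; e = 63.3 − 63 = 0.3
x=50: ŷ = -14 + 2.2·50 = 96; e = 96.2 − 96 = 0.2
x=65: ŷ = -14 + 2.2·65 = 129; e = 126.1 − 129 = -2.9
x=70: ŷ = -14 + 2.2·70 = 140; e = 142.4 − 140 = 2.4
|e| > 1.4: x=65 (|e|=2.9), x=70 (|e|=2.4) → 2

2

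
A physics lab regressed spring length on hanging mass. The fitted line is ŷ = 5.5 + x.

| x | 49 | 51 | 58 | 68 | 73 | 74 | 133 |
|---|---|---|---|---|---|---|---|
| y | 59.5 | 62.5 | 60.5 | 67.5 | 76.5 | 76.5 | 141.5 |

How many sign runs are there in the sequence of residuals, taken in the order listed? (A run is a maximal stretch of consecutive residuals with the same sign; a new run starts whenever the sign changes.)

x=49: ŷ = 5.5 + 49 = 54.5; r = 59.5 − 54.5 = 5
x=51: ŷ = 5.5 + 51 = 56.5; r = 62.5 − 56.5 = 6
x=58: ŷ = 5.5 + 58 = 63.5; r = 60.5 − 63.5 = -3
x=68: ŷ = 5.5 + 68 = 73.5; r = 67.5 − 73.5 = -6
x=73: ŷ = 5.5 + 73 = 78.5; r = 76.5 − 78.5 = -2
x=74: ŷ = 5.5 + 74 = 79.5; r = 76.5 − 79.5 = -3
x=133: ŷ = 5.5 + 133 = 138.5; r = 141.5 − 138.5 = 3
Signs: + + − − − − +
Runs: +×2, −×4, +×1 → 3

3 runs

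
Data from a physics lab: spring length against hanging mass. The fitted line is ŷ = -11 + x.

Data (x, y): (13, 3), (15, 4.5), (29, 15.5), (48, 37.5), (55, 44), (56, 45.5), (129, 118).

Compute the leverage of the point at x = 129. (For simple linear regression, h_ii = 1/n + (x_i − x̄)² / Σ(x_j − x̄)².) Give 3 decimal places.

h = 0.823

x̄ = (13 + 15 + 29 + 48 + 55 + 56 + 129)/7 = 49.2857
Σ(x − x̄)² = 1316.65 + 1175.51 + 411.51 + 1.65306 + 32.6531 + 45.0816 + 6354.37 = 9337.43
h = 1/7 + (79.7143)²/9337.43 = 0.142857 + 0.680526 = 0.823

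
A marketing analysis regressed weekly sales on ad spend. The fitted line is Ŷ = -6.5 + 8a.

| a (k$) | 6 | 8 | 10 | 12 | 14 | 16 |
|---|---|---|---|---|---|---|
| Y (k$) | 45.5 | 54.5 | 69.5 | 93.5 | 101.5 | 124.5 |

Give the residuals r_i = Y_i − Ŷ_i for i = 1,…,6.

a=6: Ŷ = -6.5 + 8·6 = 41.5; r = 45.5 − 41.5 = 4
a=8: Ŷ = -6.5 + 8·8 = 57.5; r = 54.5 − 57.5 = -3
a=10: Ŷ = -6.5 + 8·10 = 73.5; r = 69.5 − 73.5 = -4
a=12: Ŷ = -6.5 + 8·12 = 89.5; r = 93.5 − 89.5 = 4
a=14: Ŷ = -6.5 + 8·14 = 105.5; r = 101.5 − 105.5 = -4
a=16: Ŷ = -6.5 + 8·16 = 121.5; r = 124.5 − 121.5 = 3

4, -3, -4, 4, -4, 3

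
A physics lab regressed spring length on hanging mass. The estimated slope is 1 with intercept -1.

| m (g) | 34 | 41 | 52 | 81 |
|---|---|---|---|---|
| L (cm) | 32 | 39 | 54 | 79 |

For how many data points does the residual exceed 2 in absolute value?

m=34: ŷ = -1 + 34 = 33; e = 32 − 33 = -1
m=41: ŷ = -1 + 41 = 40; e = 39 − 40 = -1
m=52: ŷ = -1 + 52 = 51; e = 54 − 51 = 3
m=81: ŷ = -1 + 81 = 80; e = 79 − 80 = -1
|e| > 2: m=52 (|e|=3) → 1

1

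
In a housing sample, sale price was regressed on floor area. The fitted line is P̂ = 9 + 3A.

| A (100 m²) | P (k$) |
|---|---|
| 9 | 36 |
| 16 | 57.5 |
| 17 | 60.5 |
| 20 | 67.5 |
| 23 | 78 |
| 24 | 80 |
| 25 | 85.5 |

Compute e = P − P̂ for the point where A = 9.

P̂ = 9 + 3·9 = 36
e = 36 − 36 = 0

e = 0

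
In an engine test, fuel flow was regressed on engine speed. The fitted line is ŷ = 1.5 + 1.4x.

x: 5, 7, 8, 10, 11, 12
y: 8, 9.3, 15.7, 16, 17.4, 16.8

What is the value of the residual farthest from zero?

x=5: ŷ = 1.5 + 1.4·5 = 8.5; r = 8 − 8.5 = -0.5
x=7: ŷ = 1.5 + 1.4·7 = 11.3; r = 9.3 − 11.3 = -2
x=8: ŷ = 1.5 + 1.4·8 = 12.7; r = 15.7 − 12.7 = 3
x=10: ŷ = 1.5 + 1.4·10 = 15.5; r = 16 − 15.5 = 0.5
x=11: ŷ = 1.5 + 1.4·11 = 16.9; r = 17.4 − 16.9 = 0.5
x=12: ŷ = 1.5 + 1.4·12 = 18.3; r = 16.8 − 18.3 = -1.5
Largest |r| is 3 at x = 8, residual 3.

r = 3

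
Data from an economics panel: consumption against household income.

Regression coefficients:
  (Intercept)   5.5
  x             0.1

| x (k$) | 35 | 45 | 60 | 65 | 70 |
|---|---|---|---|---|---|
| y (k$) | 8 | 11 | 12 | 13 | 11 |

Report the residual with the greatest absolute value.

x=35: ŷ = 5.5 + 0.1·35 = 9; r = 8 − 9 = -1
x=45: ŷ = 5.5 + 0.1·45 = 10; r = 11 − 10 = 1
x=60: ŷ = 5.5 + 0.1·60 = 11.5; r = 12 − 11.5 = 0.5
x=65: ŷ = 5.5 + 0.1·65 = 12; r = 13 − 12 = 1
x=70: ŷ = 5.5 + 0.1·70 = 12.5; r = 11 − 12.5 = -1.5
Largest |r| is 1.5 at x = 70, residual -1.5.

r = -1.5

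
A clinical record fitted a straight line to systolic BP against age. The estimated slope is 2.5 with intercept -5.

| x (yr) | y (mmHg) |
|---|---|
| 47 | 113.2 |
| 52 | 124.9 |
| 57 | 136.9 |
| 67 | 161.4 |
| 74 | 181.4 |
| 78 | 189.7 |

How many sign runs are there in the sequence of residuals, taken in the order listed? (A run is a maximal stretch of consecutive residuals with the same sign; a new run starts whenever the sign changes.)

4 runs

x=47: ŷ = -5 + 2.5·47 = 112.5; r = 113.2 − 112.5 = 0.7
x=52: ŷ = -5 + 2.5·52 = 125; r = 124.9 − 125 = -0.1
x=57: ŷ = -5 + 2.5·57 = 137.5; r = 136.9 − 137.5 = -0.6
x=67: ŷ = -5 + 2.5·67 = 162.5; r = 161.4 − 162.5 = -1.1
x=74: ŷ = -5 + 2.5·74 = 180; r = 181.4 − 180 = 1.4
x=78: ŷ = -5 + 2.5·78 = 190; r = 189.7 − 190 = -0.3
Signs: + − − − + −
Runs: +×1, −×3, +×1, −×1 → 4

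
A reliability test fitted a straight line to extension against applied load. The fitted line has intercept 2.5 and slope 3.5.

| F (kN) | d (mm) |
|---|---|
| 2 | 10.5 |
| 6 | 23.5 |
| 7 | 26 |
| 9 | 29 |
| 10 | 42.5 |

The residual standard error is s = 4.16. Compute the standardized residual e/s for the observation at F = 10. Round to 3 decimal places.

d̂ = 2.5 + 3.5·10 = 37.5
e = 42.5 − 37.5 = 5
e/s = 5 / 4.16 = 1.202

1.202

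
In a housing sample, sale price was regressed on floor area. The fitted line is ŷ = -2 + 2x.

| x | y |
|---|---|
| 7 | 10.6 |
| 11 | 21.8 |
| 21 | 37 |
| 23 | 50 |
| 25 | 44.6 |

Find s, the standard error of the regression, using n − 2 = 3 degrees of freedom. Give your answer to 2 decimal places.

x=7: ŷ = -2 + 2·7 = 12; r = 10.6 − 12 = -1.4
x=11: ŷ = -2 + 2·11 = 20; r = 21.8 − 20 = 1.8
x=21: ŷ = -2 + 2·21 = 40; r = 37 − 40 = -3
x=23: ŷ = -2 + 2·23 = 44; r = 50 − 44 = 6
x=25: ŷ = -2 + 2·25 = 48; r = 44.6 − 48 = -3.4
SSE = 1.96 + 3.24 + 9 + 36 + 11.56 = 61.76
s = √(61.76/3) = √20.5867 ≈ 4.54

s = 4.54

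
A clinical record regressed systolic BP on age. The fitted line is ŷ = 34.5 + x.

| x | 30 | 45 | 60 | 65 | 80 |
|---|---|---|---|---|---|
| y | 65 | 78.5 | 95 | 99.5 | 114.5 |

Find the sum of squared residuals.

SSE = 1.5

x=30: ŷ = 34.5 + 30 = 64.5; r = 65 − 64.5 = 0.5
x=45: ŷ = 34.5 + 45 = 79.5; r = 78.5 − 79.5 = -1
x=60: ŷ = 34.5 + 60 = 94.5; r = 95 − 94.5 = 0.5
x=65: ŷ = 34.5 + 65 = 99.5; r = 99.5 − 99.5 = 0
x=80: ŷ = 34.5 + 80 = 114.5; r = 114.5 − 114.5 = 0
SSE = 0.25 + 1 + 0.25 + 0 + 0 = 1.5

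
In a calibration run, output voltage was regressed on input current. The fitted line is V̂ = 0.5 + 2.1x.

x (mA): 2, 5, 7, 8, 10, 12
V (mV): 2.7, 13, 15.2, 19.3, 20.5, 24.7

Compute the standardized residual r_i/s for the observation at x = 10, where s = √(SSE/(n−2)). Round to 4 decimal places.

-0.5345

x=2: V̂ = 0.5 + 2.1·2 = 4.7; r = 2.7 − 4.7 = -2
x=5: V̂ = 0.5 + 2.1·5 = 11; r = 13 − 11 = 2
x=7: V̂ = 0.5 + 2.1·7 = 15.2; r = 15.2 − 15.2 = 0
x=8: V̂ = 0.5 + 2.1·8 = 17.3; r = 19.3 − 17.3 = 2
x=10: V̂ = 0.5 + 2.1·10 = 21.5; r = 20.5 − 21.5 = -1
x=12: V̂ = 0.5 + 2.1·12 = 25.7; r = 24.7 − 25.7 = -1
SSE = 4 + 4 + 0 + 4 + 1 + 1 = 14
s = √(14/4) = 1.87083
r/s = -1 / 1.87083 = -0.5345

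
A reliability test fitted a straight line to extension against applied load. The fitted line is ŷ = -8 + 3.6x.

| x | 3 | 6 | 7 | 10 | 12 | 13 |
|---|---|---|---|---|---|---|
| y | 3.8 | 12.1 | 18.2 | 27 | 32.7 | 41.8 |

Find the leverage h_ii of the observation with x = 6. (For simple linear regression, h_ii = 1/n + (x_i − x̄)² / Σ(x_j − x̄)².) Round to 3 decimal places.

h = 0.252

x̄ = (3 + 6 + 7 + 10 + 12 + 13)/6 = 8.5
Σ(x − x̄)² = 30.25 + 6.25 + 2.25 + 2.25 + 12.25 + 20.25 = 73.5
h = 1/6 + (-2.5)²/73.5 = 0.166667 + 0.085034 = 0.252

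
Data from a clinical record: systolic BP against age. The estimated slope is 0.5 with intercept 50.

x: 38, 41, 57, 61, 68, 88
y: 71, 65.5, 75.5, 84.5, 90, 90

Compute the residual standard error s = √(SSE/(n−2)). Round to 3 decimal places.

x=38: ŷ = 50 + 0.5·38 = 69; e = 71 − 69 = 2
x=41: ŷ = 50 + 0.5·41 = 70.5; e = 65.5 − 70.5 = -5
x=57: ŷ = 50 + 0.5·57 = 78.5; e = 75.5 − 78.5 = -3
x=61: ŷ = 50 + 0.5·61 = 80.5; e = 84.5 − 80.5 = 4
x=68: ŷ = 50 + 0.5·68 = 84; e = 90 − 84 = 6
x=88: ŷ = 50 + 0.5·88 = 94; e = 90 − 94 = -4
SSE = 4 + 25 + 9 + 16 + 36 + 16 = 106
s = √(106/4) = √26.5 ≈ 5.148

s = 5.148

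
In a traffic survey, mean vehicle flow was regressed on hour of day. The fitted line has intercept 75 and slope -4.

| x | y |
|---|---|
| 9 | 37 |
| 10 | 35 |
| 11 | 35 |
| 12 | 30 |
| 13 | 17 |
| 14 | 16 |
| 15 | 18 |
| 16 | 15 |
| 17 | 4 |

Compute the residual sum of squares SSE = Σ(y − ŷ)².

SSE = 108

x=9: ŷ = 75 − 4·9 = 39; r = 37 − 39 = -2
x=10: ŷ = 75 − 4·10 = 35; r = 35 − 35 = 0
x=11: ŷ = 75 − 4·11 = 31; r = 35 − 31 = 4
x=12: ŷ = 75 − 4·12 = 27; r = 30 − 27 = 3
x=13: ŷ = 75 − 4·13 = 23; r = 17 − 23 = -6
x=14: ŷ = 75 − 4·14 = 19; r = 16 − 19 = -3
x=15: ŷ = 75 − 4·15 = 15; r = 18 − 15 = 3
x=16: ŷ = 75 − 4·16 = 11; r = 15 − 11 = 4
x=17: ŷ = 75 − 4·17 = 7; r = 4 − 7 = -3
SSE = 4 + 0 + 16 + 9 + 36 + 9 + 9 + 16 + 9 = 108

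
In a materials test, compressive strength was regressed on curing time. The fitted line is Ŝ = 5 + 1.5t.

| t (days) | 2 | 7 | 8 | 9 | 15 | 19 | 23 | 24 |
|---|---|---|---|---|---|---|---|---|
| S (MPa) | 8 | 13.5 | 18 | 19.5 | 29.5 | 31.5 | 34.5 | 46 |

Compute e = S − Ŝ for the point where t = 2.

Ŝ = 5 + 1.5·2 = 8
e = 8 − 8 = 0

e = 0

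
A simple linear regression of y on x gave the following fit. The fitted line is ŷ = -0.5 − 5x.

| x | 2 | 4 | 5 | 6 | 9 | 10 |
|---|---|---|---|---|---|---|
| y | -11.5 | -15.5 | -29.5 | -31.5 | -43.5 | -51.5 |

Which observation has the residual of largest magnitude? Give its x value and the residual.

x=2: ŷ = -0.5 − 5·2 = -10.5; e = -11.5 − (-10.5) = -1
x=4: ŷ = -0.5 − 5·4 = -20.5; e = -15.5 − (-20.5) = 5
x=5: ŷ = -0.5 − 5·5 = -25.5; e = -29.5 − (-25.5) = -4
x=6: ŷ = -0.5 − 5·6 = -30.5; e = -31.5 − (-30.5) = -1
x=9: ŷ = -0.5 − 5·9 = -45.5; e = -43.5 − (-45.5) = 2
x=10: ŷ = -0.5 − 5·10 = -50.5; e = -51.5 − (-50.5) = -1
Largest |e| is 5 at x = 4, residual 5.

x = 4, e = 5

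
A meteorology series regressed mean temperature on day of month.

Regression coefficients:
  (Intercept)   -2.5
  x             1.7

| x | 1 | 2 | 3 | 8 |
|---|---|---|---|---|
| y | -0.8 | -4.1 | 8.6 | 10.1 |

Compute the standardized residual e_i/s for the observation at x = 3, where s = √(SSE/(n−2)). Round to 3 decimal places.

x=1: ŷ = -2.5 + 1.7·1 = -0.8; e = -0.8 − (-0.8) = 0
x=2: ŷ = -2.5 + 1.7·2 = 0.9; e = -4.1 − 0.9 = -5
x=3: ŷ = -2.5 + 1.7·3 = 2.6; e = 8.6 − 2.6 = 6
x=8: ŷ = -2.5 + 1.7·8 = 11.1; e = 10.1 − 11.1 = -1
SSE = 0 + 25 + 36 + 1 = 62
s = √(62/2) = 5.56776
e/s = 6 / 5.56776 = 1.078

1.078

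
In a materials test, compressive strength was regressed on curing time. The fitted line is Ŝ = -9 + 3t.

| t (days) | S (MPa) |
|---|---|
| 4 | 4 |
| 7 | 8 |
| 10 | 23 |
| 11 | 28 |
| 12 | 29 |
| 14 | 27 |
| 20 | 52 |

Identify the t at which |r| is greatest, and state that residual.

t = 14, r = -6

t=4: Ŝ = -9 + 3·4 = 3; r = 4 − 3 = 1
t=7: Ŝ = -9 + 3·7 = 12; r = 8 − 12 = -4
t=10: Ŝ = -9 + 3·10 = 21; r = 23 − 21 = 2
t=11: Ŝ = -9 + 3·11 = 24; r = 28 − 24 = 4
t=12: Ŝ = -9 + 3·12 = 27; r = 29 − 27 = 2
t=14: Ŝ = -9 + 3·14 = 33; r = 27 − 33 = -6
t=20: Ŝ = -9 + 3·20 = 51; r = 52 − 51 = 1
Largest |r| is 6 at t = 14, residual -6.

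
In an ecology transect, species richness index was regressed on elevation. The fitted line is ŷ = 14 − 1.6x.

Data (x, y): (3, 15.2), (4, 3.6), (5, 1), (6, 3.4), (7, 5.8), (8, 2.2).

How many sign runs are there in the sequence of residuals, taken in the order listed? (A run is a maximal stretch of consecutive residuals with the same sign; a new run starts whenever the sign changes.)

3 runs

x=3: ŷ = 14 − 1.6·3 = 9.2; e = 15.2 − 9.2 = 6
x=4: ŷ = 14 − 1.6·4 = 7.6; e = 3.6 − 7.6 = -4
x=5: ŷ = 14 − 1.6·5 = 6; e = 1 − 6 = -5
x=6: ŷ = 14 − 1.6·6 = 4.4; e = 3.4 − 4.4 = -1
x=7: ŷ = 14 − 1.6·7 = 2.8; e = 5.8 − 2.8 = 3
x=8: ŷ = 14 − 1.6·8 = 1.2; e = 2.2 − 1.2 = 1
Signs: + − − − + +
Runs: +×1, −×3, +×2 → 3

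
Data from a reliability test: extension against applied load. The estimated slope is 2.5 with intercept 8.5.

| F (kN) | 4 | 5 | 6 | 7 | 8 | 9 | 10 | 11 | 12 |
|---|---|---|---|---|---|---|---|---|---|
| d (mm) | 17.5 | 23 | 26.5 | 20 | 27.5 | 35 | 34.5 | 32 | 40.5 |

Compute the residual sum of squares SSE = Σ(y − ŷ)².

SSE = 88

F=4: ŷ = 8.5 + 2.5·4 = 18.5; e = 17.5 − 18.5 = -1
F=5: ŷ = 8.5 + 2.5·5 = 21; e = 23 − 21 = 2
F=6: ŷ = 8.5 + 2.5·6 = 23.5; e = 26.5 − 23.5 = 3
F=7: ŷ = 8.5 + 2.5·7 = 26; e = 20 − 26 = -6
F=8: ŷ = 8.5 + 2.5·8 = 28.5; e = 27.5 − 28.5 = -1
F=9: ŷ = 8.5 + 2.5·9 = 31; e = 35 − 31 = 4
F=10: ŷ = 8.5 + 2.5·10 = 33.5; e = 34.5 − 33.5 = 1
F=11: ŷ = 8.5 + 2.5·11 = 36; e = 32 − 36 = -4
F=12: ŷ = 8.5 + 2.5·12 = 38.5; e = 40.5 − 38.5 = 2
SSE = 1 + 4 + 9 + 36 + 1 + 16 + 1 + 16 + 4 = 88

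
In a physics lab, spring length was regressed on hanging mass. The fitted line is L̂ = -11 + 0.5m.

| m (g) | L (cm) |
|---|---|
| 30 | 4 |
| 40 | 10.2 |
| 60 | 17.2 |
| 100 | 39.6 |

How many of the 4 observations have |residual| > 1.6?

m=30: L̂ = -11 + 0.5·30 = 4; r = 4 − 4 = 0
m=40: L̂ = -11 + 0.5·40 = 9; r = 10.2 − 9 = 1.2
m=60: L̂ = -11 + 0.5·60 = 19; r = 17.2 − 19 = -1.8
m=100: L̂ = -11 + 0.5·100 = 39; r = 39.6 − 39 = 0.6
|r| > 1.6: m=60 (|r|=1.8) → 1

1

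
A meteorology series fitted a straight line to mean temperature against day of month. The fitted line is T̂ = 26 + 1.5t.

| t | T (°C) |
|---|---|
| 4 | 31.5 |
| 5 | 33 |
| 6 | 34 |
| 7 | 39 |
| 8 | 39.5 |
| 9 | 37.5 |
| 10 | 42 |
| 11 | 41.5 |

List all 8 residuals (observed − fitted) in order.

-0.5, -0.5, -1, 2.5, 1.5, -2, 1, -1

t=4: T̂ = 26 + 1.5·4 = 32; r = 31.5 − 32 = -0.5
t=5: T̂ = 26 + 1.5·5 = 33.5; r = 33 − 33.5 = -0.5
t=6: T̂ = 26 + 1.5·6 = 35; r = 34 − 35 = -1
t=7: T̂ = 26 + 1.5·7 = 36.5; r = 39 − 36.5 = 2.5
t=8: T̂ = 26 + 1.5·8 = 38; r = 39.5 − 38 = 1.5
t=9: T̂ = 26 + 1.5·9 = 39.5; r = 37.5 − 39.5 = -2
t=10: T̂ = 26 + 1.5·10 = 41; r = 42 − 41 = 1
t=11: T̂ = 26 + 1.5·11 = 42.5; r = 41.5 − 42.5 = -1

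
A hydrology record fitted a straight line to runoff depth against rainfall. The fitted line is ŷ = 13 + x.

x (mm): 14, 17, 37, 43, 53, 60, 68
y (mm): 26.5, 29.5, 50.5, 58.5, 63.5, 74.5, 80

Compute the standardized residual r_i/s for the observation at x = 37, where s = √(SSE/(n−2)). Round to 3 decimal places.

x=14: ŷ = 13 + 14 = 27; r = 26.5 − 27 = -0.5
x=17: ŷ = 13 + 17 = 30; r = 29.5 − 30 = -0.5
x=37: ŷ = 13 + 37 = 50; r = 50.5 − 50 = 0.5
x=43: ŷ = 13 + 43 = 56; r = 58.5 − 56 = 2.5
x=53: ŷ = 13 + 53 = 66; r = 63.5 − 66 = -2.5
x=60: ŷ = 13 + 60 = 73; r = 74.5 − 73 = 1.5
x=68: ŷ = 13 + 68 = 81; r = 80 − 81 = -1
SSE = 0.25 + 0.25 + 0.25 + 6.25 + 6.25 + 2.25 + 1 = 16.5
s = √(16.5/5) = 1.81659
r/s = 0.5 / 1.81659 = 0.275

0.275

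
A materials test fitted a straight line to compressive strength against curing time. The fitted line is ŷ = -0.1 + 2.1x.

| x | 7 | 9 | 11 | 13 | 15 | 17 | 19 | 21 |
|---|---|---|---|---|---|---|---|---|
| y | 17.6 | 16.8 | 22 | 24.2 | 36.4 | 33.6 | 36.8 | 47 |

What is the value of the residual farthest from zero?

x=7: ŷ = -0.1 + 2.1·7 = 14.6; r = 17.6 − 14.6 = 3
x=9: ŷ = -0.1 + 2.1·9 = 18.8; r = 16.8 − 18.8 = -2
x=11: ŷ = -0.1 + 2.1·11 = 23; r = 22 − 23 = -1
x=13: ŷ = -0.1 + 2.1·13 = 27.2; r = 24.2 − 27.2 = -3
x=15: ŷ = -0.1 + 2.1·15 = 31.4; r = 36.4 − 31.4 = 5
x=17: ŷ = -0.1 + 2.1·17 = 35.6; r = 33.6 − 35.6 = -2
x=19: ŷ = -0.1 + 2.1·19 = 39.8; r = 36.8 − 39.8 = -3
x=21: ŷ = -0.1 + 2.1·21 = 44; r = 47 − 44 = 3
Largest |r| is 5 at x = 15, residual 5.

r = 5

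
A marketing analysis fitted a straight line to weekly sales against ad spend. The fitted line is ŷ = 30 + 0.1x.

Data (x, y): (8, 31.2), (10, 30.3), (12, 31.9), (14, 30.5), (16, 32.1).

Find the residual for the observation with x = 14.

ŷ = 30 + 0.1·14 = 31.4
r = 30.5 − 31.4 = -0.9

r = -0.9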